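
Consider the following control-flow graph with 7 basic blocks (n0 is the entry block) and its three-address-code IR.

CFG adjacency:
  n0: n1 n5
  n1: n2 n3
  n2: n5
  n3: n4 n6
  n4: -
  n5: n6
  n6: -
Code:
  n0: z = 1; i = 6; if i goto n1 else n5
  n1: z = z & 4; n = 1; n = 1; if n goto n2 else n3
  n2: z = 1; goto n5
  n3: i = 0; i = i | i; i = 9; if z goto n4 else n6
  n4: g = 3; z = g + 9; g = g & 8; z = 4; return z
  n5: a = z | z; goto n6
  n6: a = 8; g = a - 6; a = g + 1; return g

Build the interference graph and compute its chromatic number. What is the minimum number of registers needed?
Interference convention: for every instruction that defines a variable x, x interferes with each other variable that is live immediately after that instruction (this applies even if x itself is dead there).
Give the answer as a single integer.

Per-block:
  n0 def {i,z} use ∅
  n1 def {n,z} use {z}
  n2 def {z} use ∅
  n3 def {i} use {z}
  n4 def {g,z} use ∅
  n5 def {a} use {z}
  n6 def {a,g} use ∅

Backward fixpoint:
  n0: in=∅ out={z}
  n1: in={z} out={z}
  n2: in=∅ out={z}
  n3: in={z} out=∅
  n4: in=∅ out=∅
  n5: in={z} out=∅
  n6: in=∅ out=∅

Conflict graph:
  a↔{g}
  g↔{a,z}
  i↔{z}
  n↔{z}
  z↔{g,i,n}

Chromatic number:
  {a,g} pairwise interfere (2-clique) ⇒ χ ≥ 2
  2-colouring: r0={a,z}  r1={g,i,n}
  χ = 2

Answer: 2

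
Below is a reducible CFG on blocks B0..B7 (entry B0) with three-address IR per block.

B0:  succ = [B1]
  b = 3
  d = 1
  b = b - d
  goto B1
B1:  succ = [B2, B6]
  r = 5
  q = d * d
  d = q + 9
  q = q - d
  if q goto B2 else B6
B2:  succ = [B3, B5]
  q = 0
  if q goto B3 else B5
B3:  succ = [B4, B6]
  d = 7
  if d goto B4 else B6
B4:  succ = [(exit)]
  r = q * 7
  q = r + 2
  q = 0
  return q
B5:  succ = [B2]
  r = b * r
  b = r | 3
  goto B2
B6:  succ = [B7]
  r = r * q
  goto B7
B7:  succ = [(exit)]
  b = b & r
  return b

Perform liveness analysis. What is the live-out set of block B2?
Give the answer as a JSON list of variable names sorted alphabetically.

def/use:
  B0: def={b,d} ue=∅
  B1: def={d,q,r} ue={d}
  B2: def={q} ue=∅
  B3: def={d} ue=∅
  B4: def={q,r} ue={q}
  B5: def={b,r} ue={b,r}
  B6: def={r} ue={q,r}
  B7: def={b} ue={b,r}

Liveness:
  live B0: ∅→{b,d}
  live B1: {b,d}→{b,q,r}
  live B2: {b,r}→{b,q,r}
  live B3: {b,q,r}→{b,q,r}
  live B4: {q}→∅
  live B5: {b,r}→{b,r}
  live B6: {b,q,r}→{b,r}
  live B7: {b,r}→∅

live-out(B2) = ["b", "q", "r"]

Answer: ["b", "q", "r"]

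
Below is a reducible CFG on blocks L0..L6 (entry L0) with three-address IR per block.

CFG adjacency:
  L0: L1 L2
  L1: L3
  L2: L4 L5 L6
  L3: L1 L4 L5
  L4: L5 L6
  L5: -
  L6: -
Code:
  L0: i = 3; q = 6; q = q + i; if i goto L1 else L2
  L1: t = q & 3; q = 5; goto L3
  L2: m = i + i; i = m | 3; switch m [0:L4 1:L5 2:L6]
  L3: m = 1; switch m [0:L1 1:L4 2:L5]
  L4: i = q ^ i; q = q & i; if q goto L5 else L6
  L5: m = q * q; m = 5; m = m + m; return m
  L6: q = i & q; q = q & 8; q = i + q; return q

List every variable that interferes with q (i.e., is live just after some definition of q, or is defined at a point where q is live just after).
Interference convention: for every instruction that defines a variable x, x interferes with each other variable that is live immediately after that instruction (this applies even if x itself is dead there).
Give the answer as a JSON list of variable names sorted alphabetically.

Answer: ["i", "m"]

Working:
Per-block:
  L0: def={i,q} ue=∅
  L1: def={q,t} ue={q}
  L2: def={i,m} ue={i}
  L3: def={m} ue=∅
  L4: def={i,q} ue={i,q}
  L5: def={m} ue={q}
  L6: def={q} ue={i,q}

Live sets:
  L0: in=∅ out={i,q}
  L1: in={i,q} out={i,q}
  L2: in={i,q} out={i,q}
  L3: in={i,q} out={i,q}
  L4: in={i,q} out={i,q}
  L5: in={q} out=∅
  L6: in={i,q} out=∅

Interfere edges:
  i — {m,q,t}
  m — {i,q}
  q — {i,m}
  t — {i}

N(q) = ["i", "m"]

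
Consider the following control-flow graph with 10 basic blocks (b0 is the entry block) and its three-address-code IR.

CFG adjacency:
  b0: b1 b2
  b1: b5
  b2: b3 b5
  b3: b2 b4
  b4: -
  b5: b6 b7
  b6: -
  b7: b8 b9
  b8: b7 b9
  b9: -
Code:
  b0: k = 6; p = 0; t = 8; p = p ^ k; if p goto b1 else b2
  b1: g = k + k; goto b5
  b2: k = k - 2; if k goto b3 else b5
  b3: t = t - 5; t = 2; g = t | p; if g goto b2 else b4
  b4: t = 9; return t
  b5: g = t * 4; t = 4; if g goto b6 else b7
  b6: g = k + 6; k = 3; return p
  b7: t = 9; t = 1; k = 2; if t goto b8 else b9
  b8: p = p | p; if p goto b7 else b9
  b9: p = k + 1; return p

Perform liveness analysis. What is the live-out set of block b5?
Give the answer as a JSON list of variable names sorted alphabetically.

Block summaries:
  b0 def {k,p,t} use ∅
  b1 def {g} use {k}
  b2 def {k} use {k}
  b3 def {g,t} use {p,t}
  b4 def {t} use ∅
  b5 def {g,t} use {t}
  b6 def {g,k} use {k,p}
  b7 def {k,t} use ∅
  b8 def {p} use {p}
  b9 def {p} use {k}

Backward fixpoint:
  b0 li=∅ lo={k,p,t}
  b1 li={k,p,t} lo={k,p,t}
  b2 li={k,p,t} lo={k,p,t}
  b3 li={k,p,t} lo={k,p,t}
  b4 li=∅ lo=∅
  b5 li={k,p,t} lo={k,p}
  b6 li={k,p} lo=∅
  b7 li={p} lo={k,p}
  b8 li={k,p} lo={k,p}
  b9 li={k} lo=∅

live-out(b5) = ["k", "p"]

Answer: ["k", "p"]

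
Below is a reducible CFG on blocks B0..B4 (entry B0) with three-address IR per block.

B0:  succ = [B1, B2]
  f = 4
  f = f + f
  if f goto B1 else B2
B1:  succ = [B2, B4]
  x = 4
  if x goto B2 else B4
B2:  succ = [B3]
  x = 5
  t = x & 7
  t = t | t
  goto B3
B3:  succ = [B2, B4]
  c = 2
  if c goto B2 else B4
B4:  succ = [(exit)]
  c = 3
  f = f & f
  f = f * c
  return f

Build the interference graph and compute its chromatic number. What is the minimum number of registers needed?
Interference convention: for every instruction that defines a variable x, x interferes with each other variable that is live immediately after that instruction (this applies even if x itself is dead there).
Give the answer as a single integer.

Per-block:
  B0 def {f} use ∅
  B1 def {x} use ∅
  B2 def {t,x} use ∅
  B3 def {c} use ∅
  B4 def {c,f} use {f}

Live sets:
  live B0: ∅→{f}
  live B1: {f}→{f}
  live B2: {f}→{f}
  live B3: {f}→{f}
  live B4: {f}→∅

Conflict graph:
  c: {f}
  f: {c,t,x}
  t: {f}
  x: {f}

Registers:
  {c,f} pairwise interfere (2-clique) ⇒ χ ≥ 2
  assign c→R1 f→R0 t→R1 x→R1 — no edge inside a register ⇒ χ ≤ 2
  χ = 2

Answer: 2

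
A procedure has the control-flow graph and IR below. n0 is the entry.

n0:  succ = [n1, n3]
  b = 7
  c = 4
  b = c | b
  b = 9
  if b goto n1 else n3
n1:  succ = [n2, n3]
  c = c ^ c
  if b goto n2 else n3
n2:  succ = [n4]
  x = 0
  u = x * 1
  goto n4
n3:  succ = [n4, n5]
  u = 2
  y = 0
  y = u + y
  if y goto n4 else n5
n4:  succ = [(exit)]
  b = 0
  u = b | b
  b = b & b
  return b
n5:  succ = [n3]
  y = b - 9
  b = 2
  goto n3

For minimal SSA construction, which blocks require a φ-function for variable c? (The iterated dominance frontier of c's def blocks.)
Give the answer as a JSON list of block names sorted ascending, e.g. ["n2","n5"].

Answer: ["n3", "n4"]

Derivation:
idom tree: n1←n0 n2←n1 n3←n0 n4←n0 n5←n3
Dom at joins:
  n3: preds {n0,n1,n5}: {n0} ∩ {n0,n1} ∩ {n0,n3,n5} = {n0}; idom=n0
  n4: preds {n2,n3}: {n0,n1,n2} ∩ {n0,n3} = {n0}; idom=n0

DF walk-up:
  join n3 pred n0: · stop@n0
  join n3 pred n1: n1 stop@n0
  join n3 pred n5: n5→n3 stop@n0
  join n4 pred n2: n2→n1 stop@n0
  join n4 pred n3: n3 stop@n0
  n0 → ∅
  n1 → {n3,n4}
  n2 → {n4}
  n3 → {n3,n4}
  n4 → ∅
  n5 → {n3}

φ for c: defs {n0,n1}
  DF⁺ = {n3,n4}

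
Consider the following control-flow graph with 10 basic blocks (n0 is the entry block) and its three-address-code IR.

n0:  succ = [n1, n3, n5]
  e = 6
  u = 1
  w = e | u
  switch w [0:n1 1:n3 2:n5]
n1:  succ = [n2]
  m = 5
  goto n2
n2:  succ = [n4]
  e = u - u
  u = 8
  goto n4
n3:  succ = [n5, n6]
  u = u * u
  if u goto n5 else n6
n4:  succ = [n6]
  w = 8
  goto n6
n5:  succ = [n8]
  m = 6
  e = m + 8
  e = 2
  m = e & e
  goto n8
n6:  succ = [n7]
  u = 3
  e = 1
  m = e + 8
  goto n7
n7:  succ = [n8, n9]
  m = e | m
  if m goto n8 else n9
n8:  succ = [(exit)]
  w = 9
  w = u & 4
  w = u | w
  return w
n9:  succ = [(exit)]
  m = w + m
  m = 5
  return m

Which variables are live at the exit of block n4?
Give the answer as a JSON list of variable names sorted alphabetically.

Per-block:
  n0: def={e,u,w} ue=∅
  n1: def={m} ue=∅
  n2: def={e,u} ue={u}
  n3: def={u} ue={u}
  n4: def={w} ue=∅
  n5: def={e,m} ue=∅
  n6: def={e,m,u} ue=∅
  n7: def={m} ue={e,m}
  n8: def={w} ue={u}
  n9: def={m} ue={m,w}

Live sets:
  live n0: ∅→{u,w}
  live n1: {u}→{u}
  live n2: {u}→∅
  live n3: {u,w}→{u,w}
  live n4: ∅→{w}
  live n5: {u}→{u}
  live n6: {w}→{e,m,u,w}
  live n7: {e,m,u,w}→{m,u,w}
  live n8: {u}→∅
  live n9: {m,w}→∅

live-out(n4) = ["w"]

Answer: ["w"]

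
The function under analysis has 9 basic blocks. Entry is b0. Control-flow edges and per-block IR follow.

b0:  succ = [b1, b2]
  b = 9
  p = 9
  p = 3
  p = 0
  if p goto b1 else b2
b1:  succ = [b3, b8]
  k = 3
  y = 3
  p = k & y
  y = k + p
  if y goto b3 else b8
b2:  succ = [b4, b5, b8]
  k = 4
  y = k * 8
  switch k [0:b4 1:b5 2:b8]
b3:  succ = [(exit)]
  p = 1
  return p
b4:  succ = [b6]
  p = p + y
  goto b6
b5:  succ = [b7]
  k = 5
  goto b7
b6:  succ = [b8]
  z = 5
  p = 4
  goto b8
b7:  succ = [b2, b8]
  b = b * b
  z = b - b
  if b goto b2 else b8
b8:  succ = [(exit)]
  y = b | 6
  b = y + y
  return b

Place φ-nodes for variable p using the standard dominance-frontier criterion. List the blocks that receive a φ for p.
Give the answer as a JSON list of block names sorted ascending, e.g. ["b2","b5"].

Answer: ["b8"]

Analysis:
idom tree: b1←b0 b2←b0 b3←b1 b4←b2 b5←b2 b6←b4 b7←b5 b8←b0
Dom at joins:
  b2: preds {b0,b7}: {b0} ∩ {b0,b2,b5,b7} = {b0}; idom=b0
  b8: preds {b1,b2,b6,b7}: {b0,b1} ∩ {b0,b2} ∩ {b0,b2,b4,b6} ∩ {b0,b2,b5,b7} = {b0}; idom=b0

DF walk-up:
  join b2 pred b0: · stop@b0
  join b2 pred b7: b7→b5→b2 stop@b0
  join b8 pred b1: b1 stop@b0
  join b8 pred b2: b2 stop@b0
  join b8 pred b6: b6→b4→b2 stop@b0
  join b8 pred b7: b7→b5→b2 stop@b0
  DF(b0)=∅
  DF(b1)={b8}
  DF(b2)={b2,b8}
  DF(b3)=∅
  DF(b4)={b8}
  DF(b5)={b2,b8}
  DF(b6)={b8}
  DF(b7)={b2,b8}
  DF(b8)=∅

φ for p: defs {b0,b1,b3,b4,b6}
  DF⁺ = {b8}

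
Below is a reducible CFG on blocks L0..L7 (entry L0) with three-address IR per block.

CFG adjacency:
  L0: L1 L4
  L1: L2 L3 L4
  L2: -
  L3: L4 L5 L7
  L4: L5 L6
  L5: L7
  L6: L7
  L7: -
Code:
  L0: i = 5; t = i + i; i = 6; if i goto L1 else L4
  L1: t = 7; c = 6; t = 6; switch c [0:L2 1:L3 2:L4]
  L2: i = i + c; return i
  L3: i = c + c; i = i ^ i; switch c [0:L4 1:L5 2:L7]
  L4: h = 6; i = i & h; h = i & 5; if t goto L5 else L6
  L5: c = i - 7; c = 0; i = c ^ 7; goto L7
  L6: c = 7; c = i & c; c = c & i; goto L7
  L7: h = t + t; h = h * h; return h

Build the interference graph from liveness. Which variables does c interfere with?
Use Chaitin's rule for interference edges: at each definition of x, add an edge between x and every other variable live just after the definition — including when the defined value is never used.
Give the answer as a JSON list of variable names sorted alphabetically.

Block summaries:
  L0: def={i,t} ue=∅
  L1: def={c,t} ue=∅
  L2: def={i} ue={c,i}
  L3: def={i} ue={c}
  L4: def={h,i} ue={i,t}
  L5: def={c,i} ue={i}
  L6: def={c} ue={i}
  L7: def={h} ue={t}

Backward fixpoint:
  live L0: ∅→{i,t}
  live L1: {i}→{c,i,t}
  live L2: {c,i}→∅
  live L3: {c,t}→{i,t}
  live L4: {i,t}→{i,t}
  live L5: {i,t}→{t}
  live L6: {i,t}→{t}
  live L7: {t}→∅

Interfere edges:
  c — {i,t}
  h — {i,t}
  i — {c,h,t}
  t — {c,h,i}

N(c) = ["i", "t"]

Answer: ["i", "t"]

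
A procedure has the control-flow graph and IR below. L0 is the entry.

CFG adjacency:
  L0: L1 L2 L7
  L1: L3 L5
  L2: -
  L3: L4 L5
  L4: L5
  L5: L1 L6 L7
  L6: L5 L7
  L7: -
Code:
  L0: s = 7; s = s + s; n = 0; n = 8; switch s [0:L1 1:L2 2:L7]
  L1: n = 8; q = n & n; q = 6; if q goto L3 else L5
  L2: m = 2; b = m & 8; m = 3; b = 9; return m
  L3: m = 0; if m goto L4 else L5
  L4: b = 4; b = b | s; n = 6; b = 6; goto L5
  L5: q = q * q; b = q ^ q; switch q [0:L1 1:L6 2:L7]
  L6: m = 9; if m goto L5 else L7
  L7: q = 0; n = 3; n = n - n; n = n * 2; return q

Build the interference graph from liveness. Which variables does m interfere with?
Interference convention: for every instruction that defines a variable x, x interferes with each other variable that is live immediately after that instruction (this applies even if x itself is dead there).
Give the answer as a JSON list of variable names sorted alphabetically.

Answer: ["b", "q", "s"]

Working:
Per-block:
  L0 def {n,s} use ∅
  L1 def {n,q} use ∅
  L2 def {b,m} use ∅
  L3 def {m} use ∅
  L4 def {b,n} use {s}
  L5 def {b,q} use {q}
  L6 def {m} use ∅
  L7 def {n,q} use ∅

Backward fixpoint:
  L0: in=∅ out={s}
  L1: in={s} out={q,s}
  L2: in=∅ out=∅
  L3: in={q,s} out={q,s}
  L4: in={q,s} out={q,s}
  L5: in={q,s} out={q,s}
  L6: in={q,s} out={q,s}
  L7: in=∅ out=∅

Interference:
  b — {m,q,s}
  m — {b,q,s}
  n — {q,s}
  q — {b,m,n,s}
  s — {b,m,n,q}

N(m) = ["b", "q", "s"]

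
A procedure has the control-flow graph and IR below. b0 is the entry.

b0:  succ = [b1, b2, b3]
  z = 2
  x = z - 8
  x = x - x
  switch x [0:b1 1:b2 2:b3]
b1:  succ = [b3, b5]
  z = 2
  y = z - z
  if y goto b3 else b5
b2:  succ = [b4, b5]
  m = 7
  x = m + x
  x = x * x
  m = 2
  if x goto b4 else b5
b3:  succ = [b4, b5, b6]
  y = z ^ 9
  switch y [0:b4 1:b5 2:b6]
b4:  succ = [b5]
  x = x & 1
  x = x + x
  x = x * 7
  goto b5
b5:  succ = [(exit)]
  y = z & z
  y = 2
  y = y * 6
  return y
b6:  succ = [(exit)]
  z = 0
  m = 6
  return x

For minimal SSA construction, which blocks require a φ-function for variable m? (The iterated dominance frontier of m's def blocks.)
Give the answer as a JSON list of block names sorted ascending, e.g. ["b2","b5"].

Answer: ["b4", "b5"]

Derivation:
idom tree: b1←b0 b2←b0 b3←b0 b4←b0 b5←b0 b6←b3
Dom∩ at merges:
  b3: preds {b0,b1}: {b0} ∩ {b0,b1} = {b0}; idom=b0
  b4: preds {b2,b3}: {b0,b2} ∩ {b0,b3} = {b0}; idom=b0
  b5: preds {b1,b2,b3,b4}: {b0,b1} ∩ {b0,b2} ∩ {b0,b3} ∩ {b0,b4} = {b0}; idom=b0

DF walk-up:
  b3←b0: walk · to b0
  b3←b1: walk b1 to b0
  b4←b2: walk b2 to b0
  b4←b3: walk b3 to b0
  b5←b1: walk b1 to b0
  b5←b2: walk b2 to b0
  b5←b3: walk b3 to b0
  b5←b4: walk b4 to b0
  b0: DF=∅
  b1: DF={b3,b5}
  b2: DF={b4,b5}
  b3: DF={b4,b5}
  b4: DF={b5}
  b5: DF=∅
  b6: DF=∅

φ for m: defs {b2,b6}
  DF⁺ = {b4,b5}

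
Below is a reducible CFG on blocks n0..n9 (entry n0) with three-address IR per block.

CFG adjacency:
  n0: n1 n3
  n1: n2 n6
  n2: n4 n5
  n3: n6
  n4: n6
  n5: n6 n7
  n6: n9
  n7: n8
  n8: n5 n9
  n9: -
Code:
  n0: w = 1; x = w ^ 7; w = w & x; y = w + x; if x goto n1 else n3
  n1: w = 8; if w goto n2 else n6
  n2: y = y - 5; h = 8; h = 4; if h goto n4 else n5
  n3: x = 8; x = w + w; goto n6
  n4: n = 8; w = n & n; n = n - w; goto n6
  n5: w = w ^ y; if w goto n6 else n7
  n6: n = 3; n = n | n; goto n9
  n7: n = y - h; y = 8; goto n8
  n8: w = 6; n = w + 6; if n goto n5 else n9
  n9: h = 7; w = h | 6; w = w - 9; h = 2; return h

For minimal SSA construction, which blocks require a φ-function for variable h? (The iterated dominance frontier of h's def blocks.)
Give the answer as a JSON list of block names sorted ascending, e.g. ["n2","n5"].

idom tree: n1←n0 n2←n1 n3←n0 n4←n2 n5←n2 n6←n0 n7←n5 n8←n7 n9←n0
Join-block Dom:
  n5: preds {n2,n8}: {n0,n1,n2} ∩ {n0,n1,n2,n5,n7,n8} = {n0,n1,n2}; idom=n2
  n6: preds {n1,n3,n4,n5}: {n0,n1} ∩ {n0,n3} ∩ {n0,n1,n2,n4} ∩ {n0,n1,n2,n5} = {n0}; idom=n0
  n9: preds {n6,n8}: {n0,n6} ∩ {n0,n1,n2,n5,n7,n8} = {n0}; idom=n0

DF walk-up:
  n5←n2: walk · to n2
  n5←n8: walk n8→n7→n5 to n2
  n6←n1: walk n1 to n0
  n6←n3: walk n3 to n0
  n6←n4: walk n4→n2→n1 to n0
  n6←n5: walk n5→n2→n1 to n0
  n9←n6: walk n6 to n0
  n9←n8: walk n8→n7→n5→n2→n1 to n0
  n0 → ∅
  n1 → {n6,n9}
  n2 → {n6,n9}
  n3 → {n6}
  n4 → {n6}
  n5 → {n5,n6,n9}
  n6 → {n9}
  n7 → {n5,n9}
  n8 → {n5,n9}
  n9 → ∅

φ for h: defs {n2,n9}
  DF⁺ = {n6,n9}

Answer: ["n6", "n9"]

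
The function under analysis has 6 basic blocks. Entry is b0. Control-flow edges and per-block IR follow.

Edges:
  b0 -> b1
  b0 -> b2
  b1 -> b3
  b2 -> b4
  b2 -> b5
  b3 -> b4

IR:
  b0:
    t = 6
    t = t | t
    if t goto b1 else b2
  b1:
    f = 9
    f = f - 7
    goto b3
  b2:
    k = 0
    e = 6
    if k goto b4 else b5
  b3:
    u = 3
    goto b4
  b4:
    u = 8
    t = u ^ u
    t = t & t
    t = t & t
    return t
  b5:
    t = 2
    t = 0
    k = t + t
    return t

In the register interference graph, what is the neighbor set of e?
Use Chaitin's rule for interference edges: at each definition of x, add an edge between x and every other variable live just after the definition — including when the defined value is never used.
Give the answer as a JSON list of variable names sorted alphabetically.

Answer: ["k"]

Working:
def/use:
  b0: {t} / ∅
  b1: {f} / ∅
  b2: {e,k} / ∅
  b3: {u} / ∅
  b4: {t,u} / ∅
  b5: {k,t} / ∅

Live sets:
  b0 li=∅ lo=∅
  b1 li=∅ lo=∅
  b2 li=∅ lo=∅
  b3 li=∅ lo=∅
  b4 li=∅ lo=∅
  b5 li=∅ lo=∅

Interference:
  e↔{k}
  f↔∅
  k↔{e,t}
  t↔{k}
  u↔∅

N(e) = ["k"]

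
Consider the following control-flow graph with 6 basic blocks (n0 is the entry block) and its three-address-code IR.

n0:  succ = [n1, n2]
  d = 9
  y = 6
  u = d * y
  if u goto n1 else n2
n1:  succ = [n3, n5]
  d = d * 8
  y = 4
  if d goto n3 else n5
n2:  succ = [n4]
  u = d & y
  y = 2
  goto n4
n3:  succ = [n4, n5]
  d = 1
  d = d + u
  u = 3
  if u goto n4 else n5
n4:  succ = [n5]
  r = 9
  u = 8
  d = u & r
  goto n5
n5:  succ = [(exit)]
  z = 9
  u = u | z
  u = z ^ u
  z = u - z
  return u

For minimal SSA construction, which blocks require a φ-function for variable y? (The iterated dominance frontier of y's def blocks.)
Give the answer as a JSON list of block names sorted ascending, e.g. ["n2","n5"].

Answer: ["n4", "n5"]

Working:
idom tree: n1←n0 n2←n0 n3←n1 n4←n0 n5←n0
Dom∩ at merges:
  n4: preds {n2,n3}: {n0,n2} ∩ {n0,n1,n3} = {n0}; idom=n0
  n5: preds {n1,n3,n4}: {n0,n1} ∩ {n0,n1,n3} ∩ {n0,n4} = {n0}; idom=n0

DF walk-up:
  join n4 pred n2: n2 stop@n0
  join n4 pred n3: n3→n1 stop@n0
  join n5 pred n1: n1 stop@n0
  join n5 pred n3: n3→n1 stop@n0
  join n5 pred n4: n4 stop@n0
  n0: DF=∅
  n1: DF={n4,n5}
  n2: DF={n4}
  n3: DF={n4,n5}
  n4: DF={n5}
  n5: DF=∅

φ for y: defs {n0,n1,n2}
  DF⁺ = {n4,n5}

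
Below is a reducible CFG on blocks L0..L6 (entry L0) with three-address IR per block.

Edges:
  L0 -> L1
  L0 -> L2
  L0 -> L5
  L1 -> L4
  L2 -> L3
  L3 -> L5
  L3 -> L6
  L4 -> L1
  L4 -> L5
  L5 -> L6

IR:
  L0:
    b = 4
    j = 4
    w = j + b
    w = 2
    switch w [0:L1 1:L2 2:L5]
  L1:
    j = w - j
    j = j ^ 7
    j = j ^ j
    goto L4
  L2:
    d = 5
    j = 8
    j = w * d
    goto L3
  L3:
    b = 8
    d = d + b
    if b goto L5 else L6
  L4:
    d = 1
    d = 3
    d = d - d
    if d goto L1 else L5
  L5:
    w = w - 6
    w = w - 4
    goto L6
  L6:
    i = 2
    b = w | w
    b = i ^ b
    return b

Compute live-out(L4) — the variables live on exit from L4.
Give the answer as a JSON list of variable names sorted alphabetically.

def/use:
  L0 def {b,j,w} use ∅
  L1 def {j} use {j,w}
  L2 def {d,j} use {w}
  L3 def {b,d} use {d}
  L4 def {d} use ∅
  L5 def {w} use {w}
  L6 def {b,i} use {w}

Live sets:
  L0: in=∅ out={j,w}
  L1: in={j,w} out={j,w}
  L2: in={w} out={d,w}
  L3: in={d,w} out={w}
  L4: in={j,w} out={j,w}
  L5: in={w} out={w}
  L6: in={w} out=∅

live-out(L4) = ["j", "w"]

Answer: ["j", "w"]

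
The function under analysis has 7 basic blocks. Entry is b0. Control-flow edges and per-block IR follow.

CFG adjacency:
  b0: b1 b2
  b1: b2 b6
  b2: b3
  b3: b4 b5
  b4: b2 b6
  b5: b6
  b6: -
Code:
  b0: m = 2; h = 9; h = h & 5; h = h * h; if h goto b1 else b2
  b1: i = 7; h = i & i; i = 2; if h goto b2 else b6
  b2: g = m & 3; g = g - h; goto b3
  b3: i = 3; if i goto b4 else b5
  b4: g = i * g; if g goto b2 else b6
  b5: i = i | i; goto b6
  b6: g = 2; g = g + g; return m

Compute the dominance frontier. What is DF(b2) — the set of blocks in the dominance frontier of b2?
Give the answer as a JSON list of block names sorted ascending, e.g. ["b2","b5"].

Answer: ["b2", "b6"]

Derivation:
idom tree: b1←b0 b2←b0 b3←b2 b4←b3 b5←b3 b6←b0
Dom∩ at merges:
  b2: preds {b0,b1,b4}: {b0} ∩ {b0,b1} ∩ {b0,b2,b3,b4} = {b0}; idom=b0
  b6: preds {b1,b4,b5}: {b0,b1} ∩ {b0,b2,b3,b4} ∩ {b0,b2,b3,b5} = {b0}; idom=b0

Frontier:
  join b2 pred b0: · stop@b0
  join b2 pred b1: b1 stop@b0
  join b2 pred b4: b4→b3→b2 stop@b0
  join b6 pred b1: b1 stop@b0
  join b6 pred b4: b4→b3→b2 stop@b0
  join b6 pred b5: b5→b3→b2 stop@b0
  DF(b0)=∅
  DF(b1)={b2,b6}
  DF(b2)={b2,b6}
  DF(b3)={b2,b6}
  DF(b4)={b2,b6}
  DF(b5)={b6}
  DF(b6)=∅

DF(b2) = ["b2", "b6"]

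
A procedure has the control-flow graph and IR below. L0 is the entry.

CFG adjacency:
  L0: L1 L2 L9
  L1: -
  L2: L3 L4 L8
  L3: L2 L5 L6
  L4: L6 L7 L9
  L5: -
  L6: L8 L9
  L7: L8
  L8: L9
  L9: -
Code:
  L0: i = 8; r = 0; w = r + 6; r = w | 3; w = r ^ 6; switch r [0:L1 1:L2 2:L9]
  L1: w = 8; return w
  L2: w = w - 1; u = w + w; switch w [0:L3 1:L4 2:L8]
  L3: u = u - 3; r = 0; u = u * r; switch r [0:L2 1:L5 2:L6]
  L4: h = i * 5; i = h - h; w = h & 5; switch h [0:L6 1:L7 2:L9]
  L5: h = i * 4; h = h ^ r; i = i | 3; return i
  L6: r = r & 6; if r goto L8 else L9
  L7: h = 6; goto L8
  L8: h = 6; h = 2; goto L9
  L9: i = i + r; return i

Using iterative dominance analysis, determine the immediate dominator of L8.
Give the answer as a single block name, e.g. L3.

Answer: L2

Working:
idom tree: L1←L0 L2←L0 L3←L2 L4←L2 L5←L3 L6←L2 L7←L4 L8←L2 L9←L0
Join-block Dom:
  L2: preds {L0,L3}: {L0} ∩ {L0,L2,L3} = {L0}; idom=L0
  L6: preds {L3,L4}: {L0,L2,L3} ∩ {L0,L2,L4} = {L0,L2}; idom=L2
  L8: preds {L2,L6,L7}: {L0,L2} ∩ {L0,L2,L6} ∩ {L0,L2,L4,L7} = {L0,L2}; idom=L2
  L9: preds {L0,L4,L6,L8}: {L0} ∩ {L0,L2,L4} ∩ {L0,L2,L6} ∩ {L0,L2,L8} = {L0}; idom=L0

idom(L8) = L2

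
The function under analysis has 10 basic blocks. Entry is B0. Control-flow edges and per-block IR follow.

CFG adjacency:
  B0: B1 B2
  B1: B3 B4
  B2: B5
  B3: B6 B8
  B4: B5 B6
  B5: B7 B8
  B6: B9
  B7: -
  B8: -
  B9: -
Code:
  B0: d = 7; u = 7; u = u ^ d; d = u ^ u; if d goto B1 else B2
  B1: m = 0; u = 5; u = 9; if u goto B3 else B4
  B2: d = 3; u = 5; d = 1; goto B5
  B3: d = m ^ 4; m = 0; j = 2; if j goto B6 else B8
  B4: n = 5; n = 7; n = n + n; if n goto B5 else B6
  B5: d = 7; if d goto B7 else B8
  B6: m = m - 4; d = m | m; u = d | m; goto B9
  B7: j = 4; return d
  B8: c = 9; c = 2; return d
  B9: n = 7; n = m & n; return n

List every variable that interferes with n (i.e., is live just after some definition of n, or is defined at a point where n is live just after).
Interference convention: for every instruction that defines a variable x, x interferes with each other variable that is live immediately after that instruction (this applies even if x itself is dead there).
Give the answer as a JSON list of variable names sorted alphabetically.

Block summaries:
  B0: def={d,u} ue=∅
  B1: def={m,u} ue=∅
  B2: def={d,u} ue=∅
  B3: def={d,j,m} ue={m}
  B4: def={n} ue=∅
  B5: def={d} ue=∅
  B6: def={d,m,u} ue={m}
  B7: def={j} ue={d}
  B8: def={c} ue={d}
  B9: def={n} ue={m}

Live sets:
  B0 li=∅ lo=∅
  B1 li=∅ lo={m}
  B2 li=∅ lo=∅
  B3 li={m} lo={d,m}
  B4 li={m} lo={m}
  B5 li=∅ lo={d}
  B6 li={m} lo={m}
  B7 li={d} lo=∅
  B8 li={d} lo=∅
  B9 li={m} lo=∅

Conflict graph:
  c↔{d}
  d↔{c,j,m,u}
  j↔{d,m}
  m↔{d,j,n,u}
  n↔{m}
  u↔{d,m}

N(n) = ["m"]

Answer: ["m"]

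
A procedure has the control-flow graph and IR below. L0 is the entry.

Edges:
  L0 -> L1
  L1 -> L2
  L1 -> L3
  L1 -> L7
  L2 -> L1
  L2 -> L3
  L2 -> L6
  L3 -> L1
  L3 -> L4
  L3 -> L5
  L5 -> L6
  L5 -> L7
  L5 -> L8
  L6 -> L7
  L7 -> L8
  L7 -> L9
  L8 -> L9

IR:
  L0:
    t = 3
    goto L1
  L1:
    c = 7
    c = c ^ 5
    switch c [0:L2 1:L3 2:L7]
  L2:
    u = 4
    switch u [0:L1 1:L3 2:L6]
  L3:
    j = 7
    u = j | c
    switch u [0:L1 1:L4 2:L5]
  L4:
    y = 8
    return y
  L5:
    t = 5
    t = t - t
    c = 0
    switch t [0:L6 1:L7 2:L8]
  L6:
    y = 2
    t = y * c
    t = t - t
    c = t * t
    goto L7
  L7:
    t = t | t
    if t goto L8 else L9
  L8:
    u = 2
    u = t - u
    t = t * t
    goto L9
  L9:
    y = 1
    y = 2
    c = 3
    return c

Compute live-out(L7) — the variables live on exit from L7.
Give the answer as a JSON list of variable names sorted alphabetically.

Per-block:
  L0: {t} / ∅
  L1: {c} / ∅
  L2: {u} / ∅
  L3: {j,u} / {c}
  L4: {y} / ∅
  L5: {c,t} / ∅
  L6: {c,t,y} / {c}
  L7: {t} / {t}
  L8: {t,u} / {t}
  L9: {c,y} / ∅

Backward fixpoint:
  live L0: ∅→{t}
  live L1: {t}→{c,t}
  live L2: {c,t}→{c,t}
  live L3: {c,t}→{t}
  live L4: ∅→∅
  live L5: ∅→{c,t}
  live L6: {c}→{t}
  live L7: {t}→{t}
  live L8: {t}→∅
  live L9: ∅→∅

live-out(L7) = ["t"]

Answer: ["t"]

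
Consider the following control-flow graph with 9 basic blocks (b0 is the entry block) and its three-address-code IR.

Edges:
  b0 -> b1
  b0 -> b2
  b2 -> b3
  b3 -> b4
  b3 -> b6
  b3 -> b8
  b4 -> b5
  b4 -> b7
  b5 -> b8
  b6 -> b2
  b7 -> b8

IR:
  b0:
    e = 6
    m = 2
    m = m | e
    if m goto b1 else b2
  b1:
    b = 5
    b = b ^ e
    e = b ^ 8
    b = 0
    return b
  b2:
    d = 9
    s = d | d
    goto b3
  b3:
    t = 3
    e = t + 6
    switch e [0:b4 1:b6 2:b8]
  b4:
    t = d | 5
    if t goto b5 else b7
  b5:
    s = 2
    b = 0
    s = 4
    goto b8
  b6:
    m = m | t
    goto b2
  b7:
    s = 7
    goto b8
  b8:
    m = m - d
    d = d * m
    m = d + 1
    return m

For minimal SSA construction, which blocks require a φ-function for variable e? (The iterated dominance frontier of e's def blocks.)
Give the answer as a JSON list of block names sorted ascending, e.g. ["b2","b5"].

idom tree: b1←b0 b2←b0 b3←b2 b4←b3 b5←b4 b6←b3 b7←b4 b8←b3
Join-block Dom:
  b2: preds {b0,b6}: {b0} ∩ {b0,b2,b3,b6} = {b0}; idom=b0
  b8: preds {b3,b5,b7}: {b0,b2,b3} ∩ {b0,b2,b3,b4,b5} ∩ {b0,b2,b3,b4,b7} = {b0,b2,b3}; idom=b3

DF derivation:
  b2←b0: walk · to b0
  b2←b6: walk b6→b3→b2 to b0
  b8←b3: walk · to b3
  b8←b5: walk b5→b4 to b3
  b8←b7: walk b7→b4 to b3
  b0: DF=∅
  b1: DF=∅
  b2: DF={b2}
  b3: DF={b2}
  b4: DF={b8}
  b5: DF={b8}
  b6: DF={b2}
  b7: DF={b8}
  b8: DF=∅

φ for e: defs {b0,b1,b3}
  DF⁺ = {b2}

Answer: ["b2"]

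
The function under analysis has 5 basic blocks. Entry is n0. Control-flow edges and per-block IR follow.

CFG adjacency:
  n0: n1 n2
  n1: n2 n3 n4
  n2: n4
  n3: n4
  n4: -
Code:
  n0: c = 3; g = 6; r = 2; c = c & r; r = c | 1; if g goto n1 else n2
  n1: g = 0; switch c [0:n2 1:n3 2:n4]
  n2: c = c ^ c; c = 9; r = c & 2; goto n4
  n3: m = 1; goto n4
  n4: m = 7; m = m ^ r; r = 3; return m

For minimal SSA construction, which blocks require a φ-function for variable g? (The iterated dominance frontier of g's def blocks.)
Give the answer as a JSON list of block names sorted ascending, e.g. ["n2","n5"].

Answer: ["n2", "n4"]

Analysis:
idom tree: n1←n0 n2←n0 n3←n1 n4←n0
Dom∩ at merges:
  n2: preds {n0,n1}: {n0} ∩ {n0,n1} = {n0}; idom=n0
  n4: preds {n1,n2,n3}: {n0,n1} ∩ {n0,n2} ∩ {n0,n1,n3} = {n0}; idom=n0

DF derivation:
  join n2 pred n0: · stop@n0
  join n2 pred n1: n1 stop@n0
  join n4 pred n1: n1 stop@n0
  join n4 pred n2: n2 stop@n0
  join n4 pred n3: n3→n1 stop@n0
  n0: DF=∅
  n1: DF={n2,n4}
  n2: DF={n4}
  n3: DF={n4}
  n4: DF=∅

φ for g: defs {n0,n1}
  DF⁺ = {n2,n4}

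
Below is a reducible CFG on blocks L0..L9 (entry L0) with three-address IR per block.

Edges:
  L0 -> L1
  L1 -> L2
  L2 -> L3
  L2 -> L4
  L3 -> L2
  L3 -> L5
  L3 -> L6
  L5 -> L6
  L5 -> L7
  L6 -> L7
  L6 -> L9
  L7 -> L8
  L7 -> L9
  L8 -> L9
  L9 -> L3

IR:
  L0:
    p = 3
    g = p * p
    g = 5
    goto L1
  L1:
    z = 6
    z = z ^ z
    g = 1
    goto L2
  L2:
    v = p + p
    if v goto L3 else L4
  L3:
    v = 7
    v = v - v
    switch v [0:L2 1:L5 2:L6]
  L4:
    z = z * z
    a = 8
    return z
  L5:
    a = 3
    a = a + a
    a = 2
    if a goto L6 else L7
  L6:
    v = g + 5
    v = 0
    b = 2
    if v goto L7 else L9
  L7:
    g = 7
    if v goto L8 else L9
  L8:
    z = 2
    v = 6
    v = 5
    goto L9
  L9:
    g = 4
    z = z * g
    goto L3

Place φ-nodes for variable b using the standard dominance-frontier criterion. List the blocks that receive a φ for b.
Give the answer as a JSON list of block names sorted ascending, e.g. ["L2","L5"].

Answer: ["L2", "L3", "L7", "L9"]

Analysis:
idom tree: L1←L0 L2←L1 L3←L2 L4←L2 L5←L3 L6←L3 L7←L3 L8←L7 L9←L3
Join-block Dom:
  L2: preds {L1,L3}: {L0,L1} ∩ {L0,L1,L2,L3} = {L0,L1}; idom=L1
  L3: preds {L2,L9}: {L0,L1,L2} ∩ {L0,L1,L2,L3,L9} = {L0,L1,L2}; idom=L2
  L6: preds {L3,L5}: {L0,L1,L2,L3} ∩ {L0,L1,L2,L3,L5} = {L0,L1,L2,L3}; idom=L3
  L7: preds {L5,L6}: {L0,L1,L2,L3,L5} ∩ {L0,L1,L2,L3,L6} = {L0,L1,L2,L3}; idom=L3
  L9: preds {L6,L7,L8}: {L0,L1,L2,L3,L6} ∩ {L0,L1,L2,L3,L7} ∩ {L0,L1,L2,L3,L7,L8} = {L0,L1,L2,L3}; idom=L3

Frontier:
  join L2 pred L1: · stop@L1
  join L2 pred L3: L3→L2 stop@L1
  join L3 pred L2: · stop@L2
  join L3 pred L9: L9→L3 stop@L2
  join L6 pred L3: · stop@L3
  join L6 pred L5: L5 stop@L3
  join L7 pred L5: L5 stop@L3
  join L7 pred L6: L6 stop@L3
  join L9 pred L6: L6 stop@L3
  join L9 pred L7: L7 stop@L3
  join L9 pred L8: L8→L7 stop@L3
  DF(L0)=∅
  DF(L1)=∅
  DF(L2)={L2}
  DF(L3)={L2,L3}
  DF(L4)=∅
  DF(L5)={L6,L7}
  DF(L6)={L7,L9}
  DF(L7)={L9}
  DF(L8)={L9}
  DF(L9)={L3}

φ for b: defs {L6}
  DF⁺ = {L2,L3,L7,L9}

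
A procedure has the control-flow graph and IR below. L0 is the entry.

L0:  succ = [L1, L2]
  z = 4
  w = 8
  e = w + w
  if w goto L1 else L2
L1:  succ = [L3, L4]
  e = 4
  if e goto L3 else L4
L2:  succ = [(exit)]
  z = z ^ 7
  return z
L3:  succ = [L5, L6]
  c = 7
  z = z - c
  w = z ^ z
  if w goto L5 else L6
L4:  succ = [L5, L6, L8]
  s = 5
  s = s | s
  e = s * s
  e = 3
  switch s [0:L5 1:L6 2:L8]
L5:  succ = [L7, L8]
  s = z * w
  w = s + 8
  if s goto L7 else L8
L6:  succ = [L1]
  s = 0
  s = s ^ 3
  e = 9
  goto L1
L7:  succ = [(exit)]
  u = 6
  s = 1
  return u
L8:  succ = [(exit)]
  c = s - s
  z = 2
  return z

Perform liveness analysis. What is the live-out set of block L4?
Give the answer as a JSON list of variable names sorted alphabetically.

Answer: ["s", "w", "z"]

Working:
Per-block:
  L0: {e,w,z} / ∅
  L1: {e} / ∅
  L2: {z} / {z}
  L3: {c,w,z} / {z}
  L4: {e,s} / ∅
  L5: {s,w} / {w,z}
  L6: {e,s} / ∅
  L7: {s,u} / ∅
  L8: {c,z} / {s}

Liveness:
  L0: in=∅ out={w,z}
  L1: in={w,z} out={w,z}
  L2: in={z} out=∅
  L3: in={z} out={w,z}
  L4: in={w,z} out={s,w,z}
  L5: in={w,z} out={s}
  L6: in={w,z} out={w,z}
  L7: in=∅ out=∅
  L8: in={s} out=∅

live-out(L4) = ["s", "w", "z"]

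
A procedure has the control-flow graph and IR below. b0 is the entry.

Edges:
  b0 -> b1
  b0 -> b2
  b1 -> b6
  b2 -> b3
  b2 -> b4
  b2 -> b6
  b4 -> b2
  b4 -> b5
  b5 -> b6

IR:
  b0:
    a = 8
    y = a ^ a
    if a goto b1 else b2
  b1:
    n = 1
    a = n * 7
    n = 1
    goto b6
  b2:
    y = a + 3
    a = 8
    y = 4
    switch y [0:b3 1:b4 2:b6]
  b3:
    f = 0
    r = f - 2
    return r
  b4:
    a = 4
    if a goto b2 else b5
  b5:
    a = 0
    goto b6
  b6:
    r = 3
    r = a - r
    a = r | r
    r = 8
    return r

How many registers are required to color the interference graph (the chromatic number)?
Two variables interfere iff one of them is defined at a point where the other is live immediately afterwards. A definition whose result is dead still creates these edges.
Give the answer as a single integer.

Answer: 2

Working:
Per-block:
  b0: {a,y} / ∅
  b1: {a,n} / ∅
  b2: {a,y} / {a}
  b3: {f,r} / ∅
  b4: {a} / ∅
  b5: {a} / ∅
  b6: {a,r} / {a}

Live sets:
  live b0: ∅→{a}
  live b1: ∅→{a}
  live b2: {a}→{a}
  live b3: ∅→∅
  live b4: ∅→{a}
  live b5: ∅→{a}
  live b6: {a}→∅

Conflict graph:
  a: {n,r,y}
  f: ∅
  n: {a}
  r: {a}
  y: {a}

Colouring:
  {a,n} pairwise interfere (2-clique) ⇒ χ ≥ 2
  assign a→r0 f→r0 n→r1 r→r1 y→r1 — no edge inside a register ⇒ χ ≤ 2
  χ = 2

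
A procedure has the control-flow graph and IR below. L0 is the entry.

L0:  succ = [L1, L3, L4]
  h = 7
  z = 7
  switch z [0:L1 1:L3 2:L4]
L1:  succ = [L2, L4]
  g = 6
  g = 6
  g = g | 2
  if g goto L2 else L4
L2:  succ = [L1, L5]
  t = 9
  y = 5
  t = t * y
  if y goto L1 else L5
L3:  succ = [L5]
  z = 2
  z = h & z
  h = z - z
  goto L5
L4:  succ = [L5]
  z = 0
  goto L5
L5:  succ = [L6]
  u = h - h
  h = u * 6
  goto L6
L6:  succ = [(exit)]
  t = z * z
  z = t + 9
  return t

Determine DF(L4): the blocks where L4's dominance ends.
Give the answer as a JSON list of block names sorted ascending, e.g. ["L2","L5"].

idom tree: L1←L0 L2←L1 L3←L0 L4←L0 L5←L0 L6←L5
Join-block Dom:
  L1: preds {L0,L2}: {L0} ∩ {L0,L1,L2} = {L0}; idom=L0
  L4: preds {L0,L1}: {L0} ∩ {L0,L1} = {L0}; idom=L0
  L5: preds {L2,L3,L4}: {L0,L1,L2} ∩ {L0,L3} ∩ {L0,L4} = {L0}; idom=L0

DF walk-up:
  L1←L0: walk · to L0
  L1←L2: walk L2→L1 to L0
  L4←L0: walk · to L0
  L4←L1: walk L1 to L0
  L5←L2: walk L2→L1 to L0
  L5←L3: walk L3 to L0
  L5←L4: walk L4 to L0
  L0: DF=∅
  L1: DF={L1,L4,L5}
  L2: DF={L1,L5}
  L3: DF={L5}
  L4: DF={L5}
  L5: DF=∅
  L6: DF=∅

DF(L4) = ["L5"]

Answer: ["L5"]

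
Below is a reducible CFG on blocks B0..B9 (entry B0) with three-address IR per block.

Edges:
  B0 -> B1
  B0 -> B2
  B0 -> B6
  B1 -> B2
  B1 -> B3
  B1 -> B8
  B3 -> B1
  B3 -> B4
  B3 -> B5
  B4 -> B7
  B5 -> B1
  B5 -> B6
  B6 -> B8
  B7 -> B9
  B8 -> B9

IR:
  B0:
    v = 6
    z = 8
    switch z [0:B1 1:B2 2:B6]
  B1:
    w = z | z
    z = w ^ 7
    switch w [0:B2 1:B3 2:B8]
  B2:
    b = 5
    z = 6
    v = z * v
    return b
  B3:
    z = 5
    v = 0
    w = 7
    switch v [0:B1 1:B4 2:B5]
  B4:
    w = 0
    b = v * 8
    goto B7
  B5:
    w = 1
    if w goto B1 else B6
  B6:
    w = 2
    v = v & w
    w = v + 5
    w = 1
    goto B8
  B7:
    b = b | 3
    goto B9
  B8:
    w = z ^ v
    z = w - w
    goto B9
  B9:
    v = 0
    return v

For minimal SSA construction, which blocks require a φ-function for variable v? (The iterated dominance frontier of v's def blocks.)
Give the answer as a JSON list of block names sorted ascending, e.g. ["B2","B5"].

idom tree: B1←B0 B2←B0 B3←B1 B4←B3 B5←B3 B6←B0 B7←B4 B8←B0 B9←B0
Join-block Dom:
  B1: preds {B0,B3,B5}: {B0} ∩ {B0,B1,B3} ∩ {B0,B1,B3,B5} = {B0}; idom=B0
  B2: preds {B0,B1}: {B0} ∩ {B0,B1} = {B0}; idom=B0
  B6: preds {B0,B5}: {B0} ∩ {B0,B1,B3,B5} = {B0}; idom=B0
  B8: preds {B1,B6}: {B0,B1} ∩ {B0,B6} = {B0}; idom=B0
  B9: preds {B7,B8}: {B0,B1,B3,B4,B7} ∩ {B0,B8} = {B0}; idom=B0

DF derivation:
  B1←B0: walk · to B0
  B1←B3: walk B3→B1 to B0
  B1←B5: walk B5→B3→B1 to B0
  B2←B0: walk · to B0
  B2←B1: walk B1 to B0
  B6←B0: walk · to B0
  B6←B5: walk B5→B3→B1 to B0
  B8←B1: walk B1 to B0
  B8←B6: walk B6 to B0
  B9←B7: walk B7→B4→B3→B1 to B0
  B9←B8: walk B8 to B0
  B0 → ∅
  B1 → {B1,B2,B6,B8,B9}
  B2 → ∅
  B3 → {B1,B6,B9}
  B4 → {B9}
  B5 → {B1,B6}
  B6 → {B8}
  B7 → {B9}
  B8 → {B9}
  B9 → ∅

φ for v: defs {B0,B2,B3,B6,B9}
  DF⁺ = {B1,B2,B6,B8,B9}

Answer: ["B1", "B2", "B6", "B8", "B9"]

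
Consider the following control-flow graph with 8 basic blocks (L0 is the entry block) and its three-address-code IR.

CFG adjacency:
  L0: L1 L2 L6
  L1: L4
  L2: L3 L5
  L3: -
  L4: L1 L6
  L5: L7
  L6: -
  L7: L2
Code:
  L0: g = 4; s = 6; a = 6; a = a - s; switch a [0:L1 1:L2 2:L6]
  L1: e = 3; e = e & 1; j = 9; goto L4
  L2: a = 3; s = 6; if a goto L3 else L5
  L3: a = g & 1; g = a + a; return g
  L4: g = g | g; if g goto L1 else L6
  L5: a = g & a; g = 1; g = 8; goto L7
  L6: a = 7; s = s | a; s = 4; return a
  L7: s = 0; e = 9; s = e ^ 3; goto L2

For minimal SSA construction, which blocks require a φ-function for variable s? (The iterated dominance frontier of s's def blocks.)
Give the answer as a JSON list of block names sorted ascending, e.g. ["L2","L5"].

idom tree: L1←L0 L2←L0 L3←L2 L4←L1 L5←L2 L6←L0 L7←L5
Dom∩ at merges:
  L1: preds {L0,L4}: {L0} ∩ {L0,L1,L4} = {L0}; idom=L0
  L2: preds {L0,L7}: {L0} ∩ {L0,L2,L5,L7} = {L0}; idom=L0
  L6: preds {L0,L4}: {L0} ∩ {L0,L1,L4} = {L0}; idom=L0

DF derivation:
  L1←L0: walk · to L0
  L1←L4: walk L4→L1 to L0
  L2←L0: walk · to L0
  L2←L7: walk L7→L5→L2 to L0
  L6←L0: walk · to L0
  L6←L4: walk L4→L1 to L0
  L0 → ∅
  L1 → {L1,L6}
  L2 → {L2}
  L3 → ∅
  L4 → {L1,L6}
  L5 → {L2}
  L6 → ∅
  L7 → {L2}

φ for s: defs {L0,L2,L6,L7}
  DF⁺ = {L2}

Answer: ["L2"]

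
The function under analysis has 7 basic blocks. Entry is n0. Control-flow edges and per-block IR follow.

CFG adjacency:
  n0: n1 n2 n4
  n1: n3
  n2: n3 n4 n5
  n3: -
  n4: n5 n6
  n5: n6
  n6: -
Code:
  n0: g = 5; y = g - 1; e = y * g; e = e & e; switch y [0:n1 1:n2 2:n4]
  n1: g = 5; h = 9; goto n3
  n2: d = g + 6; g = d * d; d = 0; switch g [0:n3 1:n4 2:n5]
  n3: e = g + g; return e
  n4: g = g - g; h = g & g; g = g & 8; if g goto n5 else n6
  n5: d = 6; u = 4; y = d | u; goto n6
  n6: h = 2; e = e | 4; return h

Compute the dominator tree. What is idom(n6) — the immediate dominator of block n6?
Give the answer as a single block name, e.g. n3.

Answer: n0

Derivation:
idom tree: n1←n0 n2←n0 n3←n0 n4←n0 n5←n0 n6←n0
Join-block Dom:
  n3: preds {n1,n2}: {n0,n1} ∩ {n0,n2} = {n0}; idom=n0
  n4: preds {n0,n2}: {n0} ∩ {n0,n2} = {n0}; idom=n0
  n5: preds {n2,n4}: {n0,n2} ∩ {n0,n4} = {n0}; idom=n0
  n6: preds {n4,n5}: {n0,n4} ∩ {n0,n5} = {n0}; idom=n0

idom(n6) = n0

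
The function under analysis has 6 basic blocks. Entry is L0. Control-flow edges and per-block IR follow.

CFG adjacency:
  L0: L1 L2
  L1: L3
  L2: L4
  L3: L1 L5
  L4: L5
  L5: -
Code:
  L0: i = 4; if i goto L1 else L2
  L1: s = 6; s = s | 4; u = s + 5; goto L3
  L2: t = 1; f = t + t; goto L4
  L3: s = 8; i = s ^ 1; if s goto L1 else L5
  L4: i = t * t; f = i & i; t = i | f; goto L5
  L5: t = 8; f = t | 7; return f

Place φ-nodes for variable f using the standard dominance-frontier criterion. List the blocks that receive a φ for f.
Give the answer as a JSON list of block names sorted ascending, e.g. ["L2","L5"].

idom tree: L1←L0 L2←L0 L3←L1 L4←L2 L5←L0
Dom∩ at merges:
  L1: preds {L0,L3}: {L0} ∩ {L0,L1,L3} = {L0}; idom=L0
  L5: preds {L3,L4}: {L0,L1,L3} ∩ {L0,L2,L4} = {L0}; idom=L0

Frontier:
  join L1 pred L0: · stop@L0
  join L1 pred L3: L3→L1 stop@L0
  join L5 pred L3: L3→L1 stop@L0
  join L5 pred L4: L4→L2 stop@L0
  L0 → ∅
  L1 → {L1,L5}
  L2 → {L5}
  L3 → {L1,L5}
  L4 → {L5}
  L5 → ∅

φ for f: defs {L2,L4,L5}
  DF⁺ = {L5}

Answer: ["L5"]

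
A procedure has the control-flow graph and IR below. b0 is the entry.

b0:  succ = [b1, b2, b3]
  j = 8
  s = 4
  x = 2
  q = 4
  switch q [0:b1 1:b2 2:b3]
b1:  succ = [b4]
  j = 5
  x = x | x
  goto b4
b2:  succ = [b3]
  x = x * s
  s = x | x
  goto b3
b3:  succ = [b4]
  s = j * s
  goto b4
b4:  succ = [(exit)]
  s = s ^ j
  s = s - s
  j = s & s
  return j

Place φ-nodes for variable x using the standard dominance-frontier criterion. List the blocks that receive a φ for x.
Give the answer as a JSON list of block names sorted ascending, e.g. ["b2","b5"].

idom tree: b1←b0 b2←b0 b3←b0 b4←b0
Join-block Dom:
  b3: preds {b0,b2}: {b0} ∩ {b0,b2} = {b0}; idom=b0
  b4: preds {b1,b3}: {b0,b1} ∩ {b0,b3} = {b0}; idom=b0

Frontier:
  b3←b0: walk · to b0
  b3←b2: walk b2 to b0
  b4←b1: walk b1 to b0
  b4←b3: walk b3 to b0
  b0 → ∅
  b1 → {b4}
  b2 → {b3}
  b3 → {b4}
  b4 → ∅

φ for x: defs {b0,b1,b2}
  DF⁺ = {b3,b4}

Answer: ["b3", "b4"]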